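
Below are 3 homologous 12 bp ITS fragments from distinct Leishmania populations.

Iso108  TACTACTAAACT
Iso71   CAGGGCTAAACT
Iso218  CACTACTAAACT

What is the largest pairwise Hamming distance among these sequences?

Pairwise Hamming distances:
  Iso108 vs Iso71: 4
  Iso108 vs Iso218: 1
  Iso71 vs Iso218: 3
The largest is 4, between Iso108 and Iso71.

4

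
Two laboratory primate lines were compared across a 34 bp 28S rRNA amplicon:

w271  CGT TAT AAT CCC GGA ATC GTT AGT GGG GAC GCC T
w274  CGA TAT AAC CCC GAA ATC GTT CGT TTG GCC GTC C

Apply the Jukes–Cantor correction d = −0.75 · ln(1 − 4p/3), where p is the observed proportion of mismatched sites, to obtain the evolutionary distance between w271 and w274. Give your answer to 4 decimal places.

0.3265

Differing sites — 3:T/A; 9:T/C; 14:G/A; 22:A/C; 25:G/T; 26:G/T; 29:A/C; 32:C/T; 34:T/C.
p = 9/34 = 0.264706.
d = −0.75 · ln(1 − (4/3)·0.264706) = −0.75 · ln(0.647059) = −0.75 · (-0.435318) = 0.3265.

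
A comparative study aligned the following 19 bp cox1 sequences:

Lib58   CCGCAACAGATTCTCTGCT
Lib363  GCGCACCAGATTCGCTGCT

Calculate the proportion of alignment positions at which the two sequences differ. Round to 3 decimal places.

Mismatches occur at site 1 (C↔G), site 6 (A↔C), site 14 (T↔G).
There are 3 differences over 19 sites, so p = 3/19 = 0.158.

0.158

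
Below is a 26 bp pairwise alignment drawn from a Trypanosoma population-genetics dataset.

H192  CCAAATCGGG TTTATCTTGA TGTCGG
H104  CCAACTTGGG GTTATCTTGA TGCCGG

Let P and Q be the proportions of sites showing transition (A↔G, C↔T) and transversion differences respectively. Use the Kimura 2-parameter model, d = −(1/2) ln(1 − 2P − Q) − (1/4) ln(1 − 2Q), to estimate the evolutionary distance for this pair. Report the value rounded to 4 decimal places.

The sequences differ at positions 5 (A/C, transversion), 7 (C/T, transition), 11 (T/G, transversion), 23 (T/C, transition).
Of the 4 differences, 2 transitions and 2 transversions over 26 sites: P = 2/26 = 0.076923, Q = 2/26 = 0.076923.
d = −0.5·ln(0.769231) − 0.25·ln(0.846154) = −0.5·(-0.262364) − 0.25·(-0.167054) = 0.1729.

0.1729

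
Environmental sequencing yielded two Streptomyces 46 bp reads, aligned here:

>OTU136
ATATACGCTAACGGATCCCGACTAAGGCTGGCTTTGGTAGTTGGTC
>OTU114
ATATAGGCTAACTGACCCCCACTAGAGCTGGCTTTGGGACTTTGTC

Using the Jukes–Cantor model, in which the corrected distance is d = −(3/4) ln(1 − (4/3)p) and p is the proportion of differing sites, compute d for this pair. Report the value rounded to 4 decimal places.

0.2267

Differing sites — 6:C/G; 13:G/T; 16:T/C; 20:G/C; 25:A/G; 26:G/A; 38:T/G; 40:G/C; 43:G/T.
p = 9/46 = 0.195652.
d = −0.75 · ln(1 − (4/3)·0.195652) = −0.75 · ln(0.739131) = −0.75 · (-0.302280) = 0.2267.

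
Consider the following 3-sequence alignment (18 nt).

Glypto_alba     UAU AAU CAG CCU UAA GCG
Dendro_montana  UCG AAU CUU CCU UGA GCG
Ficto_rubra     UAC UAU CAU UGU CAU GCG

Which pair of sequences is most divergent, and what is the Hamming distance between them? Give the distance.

9

Pairwise Hamming distances:
  Glypto_alba vs Dendro_montana: 5
  Glypto_alba vs Ficto_rubra: 7
  Dendro_montana vs Ficto_rubra: 9
The largest is 9, between Dendro_montana and Ficto_rubra.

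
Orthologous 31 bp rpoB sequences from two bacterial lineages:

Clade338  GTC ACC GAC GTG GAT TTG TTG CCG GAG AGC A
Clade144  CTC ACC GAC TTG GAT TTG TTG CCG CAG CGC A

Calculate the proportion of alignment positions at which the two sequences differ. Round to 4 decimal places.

Differing sites — 1:G/C; 10:G/T; 25:G/C; 28:A/C.
There are 4 differences over 31 sites, so p = 4/31 = 0.1290.

0.1290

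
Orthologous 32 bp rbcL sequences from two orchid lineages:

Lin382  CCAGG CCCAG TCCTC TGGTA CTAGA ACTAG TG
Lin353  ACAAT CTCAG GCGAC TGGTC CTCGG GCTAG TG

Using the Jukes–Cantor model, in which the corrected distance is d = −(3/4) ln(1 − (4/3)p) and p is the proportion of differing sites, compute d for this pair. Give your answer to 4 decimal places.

Differing sites — 1:C/A; 4:G/A; 5:G/T; 7:C/T; 11:T/G; 13:C/G; 14:T/A; 20:A/C; 23:A/C; 25:A/G; 26:A/G.
p = 11/32 = 0.343750.
d = −0.75 · ln(1 − (4/3)·0.343750) = −0.75 · ln(0.541667) = −0.75 · (-0.613104) = 0.4598.

0.4598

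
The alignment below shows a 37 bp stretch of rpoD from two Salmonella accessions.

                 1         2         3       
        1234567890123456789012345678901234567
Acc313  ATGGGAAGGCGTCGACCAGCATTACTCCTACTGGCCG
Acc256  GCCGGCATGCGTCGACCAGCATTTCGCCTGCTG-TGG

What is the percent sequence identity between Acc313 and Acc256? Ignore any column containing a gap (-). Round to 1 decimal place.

Excluding the 1 gap column leaves 36 comparable sites.
The sequences differ at positions 1 (A/G), 2 (T/C), 3 (G/C), 6 (A/C), 8 (G/T), 24 (A/T), 26 (T/G), 30 (A/G), 35 (C/T), 36 (C/G).
26 of the 36 comparable sites match, so the percent identity is 26/36 × 100 = 72.2%.

72.2%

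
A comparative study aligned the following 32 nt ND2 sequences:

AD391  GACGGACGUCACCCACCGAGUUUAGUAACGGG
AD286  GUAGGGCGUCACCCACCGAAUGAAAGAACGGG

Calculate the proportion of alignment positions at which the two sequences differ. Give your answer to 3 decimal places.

0.250

Mismatches occur at site 2 (A↔U), site 3 (C↔A), site 6 (A↔G), site 20 (G↔A), site 22 (U↔G), site 23 (U↔A), site 25 (G↔A), site 26 (U↔G).
There are 8 differences over 32 sites, so p = 8/32 = 0.250.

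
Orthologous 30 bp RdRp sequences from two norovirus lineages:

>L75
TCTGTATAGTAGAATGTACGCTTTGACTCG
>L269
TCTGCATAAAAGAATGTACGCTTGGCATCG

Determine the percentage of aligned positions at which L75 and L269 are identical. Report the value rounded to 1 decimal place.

80.0%

Differing sites — 5:T/C; 9:G/A; 10:T/A; 24:T/G; 26:A/C; 27:C/A.
24 of the 30 sites match, so the percent identity is 24/30 × 100 = 80.0%.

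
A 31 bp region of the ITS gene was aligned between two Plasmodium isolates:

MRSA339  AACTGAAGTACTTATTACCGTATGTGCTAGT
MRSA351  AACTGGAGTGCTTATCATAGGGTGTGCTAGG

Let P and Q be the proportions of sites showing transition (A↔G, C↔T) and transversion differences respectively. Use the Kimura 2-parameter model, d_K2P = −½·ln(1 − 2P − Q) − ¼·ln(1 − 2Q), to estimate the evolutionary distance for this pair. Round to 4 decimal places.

Differing sites — 6:A/G (Ti); 10:A/G (Ti); 16:T/C (Ti); 18:C/T (Ti); 19:C/A (Tv); 21:T/G (Tv); 22:A/G (Ti); 31:T/G (Tv).
Of the 8 differences, 5 transitions and 3 transversions over 31 sites: P = 5/31 = 0.161290, Q = 3/31 = 0.096774.
d = −0.5·ln(0.580646) − 0.25·ln(0.806452) = −0.5·(-0.543614) − 0.25·(-0.215111) = 0.3256.

0.3256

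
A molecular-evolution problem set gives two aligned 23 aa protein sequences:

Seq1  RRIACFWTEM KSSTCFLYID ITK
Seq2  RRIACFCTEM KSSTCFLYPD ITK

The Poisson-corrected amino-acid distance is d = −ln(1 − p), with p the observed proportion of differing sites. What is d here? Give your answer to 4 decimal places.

The sequences differ at positions 7 (W/C), 19 (I/P).
p = 2/23 = 0.086957.
d = −ln(1 − 0.086957) = −ln(0.913043) = 0.0910.

0.0910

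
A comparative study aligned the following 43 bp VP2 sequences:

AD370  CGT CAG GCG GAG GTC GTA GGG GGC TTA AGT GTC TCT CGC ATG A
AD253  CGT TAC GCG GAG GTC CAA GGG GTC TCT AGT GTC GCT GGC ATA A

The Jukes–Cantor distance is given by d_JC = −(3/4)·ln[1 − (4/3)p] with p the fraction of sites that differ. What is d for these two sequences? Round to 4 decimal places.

0.2784

Mismatches occur at site 4 (C→T), site 6 (G→C), site 16 (G→C), site 17 (T→A), site 23 (G→T), site 26 (T→C), site 27 (A→T), site 34 (T→G), site 37 (C→G), site 42 (G→A).
p = 10/43 = 0.232558.
d = −0.75 · ln(1 − (4/3)·0.232558) = −0.75 · ln(0.689923) = −0.75 · (-0.371175) = 0.2784.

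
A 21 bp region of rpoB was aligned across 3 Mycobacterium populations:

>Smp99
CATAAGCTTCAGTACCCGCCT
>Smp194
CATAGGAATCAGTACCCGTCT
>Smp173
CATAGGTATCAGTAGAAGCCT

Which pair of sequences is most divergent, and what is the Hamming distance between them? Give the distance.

6

Pairwise Hamming distances:
  Smp99 vs Smp194: 4
  Smp99 vs Smp173: 6
  Smp194 vs Smp173: 5
The largest is 6, between Smp99 and Smp173.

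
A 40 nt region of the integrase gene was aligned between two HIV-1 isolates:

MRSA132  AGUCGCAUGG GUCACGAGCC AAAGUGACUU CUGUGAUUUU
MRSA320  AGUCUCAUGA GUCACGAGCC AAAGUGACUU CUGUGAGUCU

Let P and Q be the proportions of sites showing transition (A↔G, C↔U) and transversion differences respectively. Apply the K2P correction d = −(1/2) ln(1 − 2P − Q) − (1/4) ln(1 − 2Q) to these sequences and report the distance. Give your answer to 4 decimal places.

0.1076

The sequences differ at positions 5 (G/U, transversion), 10 (G/A, transition), 37 (U/G, transversion), 39 (U/C, transition).
Of the 4 differences, 2 transitions and 2 transversions over 40 sites: P = 2/40 = 0.050000, Q = 2/40 = 0.050000.
d = −0.5·ln(0.850000) − 0.25·ln(0.900000) = −0.5·(-0.162519) − 0.25·(-0.105361) = 0.1076.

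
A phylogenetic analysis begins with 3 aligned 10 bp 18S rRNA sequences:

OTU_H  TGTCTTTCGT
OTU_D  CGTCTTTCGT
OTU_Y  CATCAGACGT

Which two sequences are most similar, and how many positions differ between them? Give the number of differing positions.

Pairwise Hamming distances:
  OTU_H vs OTU_D: 1
  OTU_H vs OTU_Y: 5
  OTU_D vs OTU_Y: 4
The smallest is 1, between OTU_H and OTU_D.

1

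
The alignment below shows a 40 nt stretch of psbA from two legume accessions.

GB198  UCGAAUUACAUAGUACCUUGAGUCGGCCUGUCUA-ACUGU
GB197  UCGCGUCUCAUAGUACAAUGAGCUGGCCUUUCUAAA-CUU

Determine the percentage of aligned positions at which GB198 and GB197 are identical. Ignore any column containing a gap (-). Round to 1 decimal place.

71.1%

Excluding the 2 gap columns leaves 38 comparable sites.
The sequences differ at positions 4 (A/C), 5 (A/G), 7 (U/C), 8 (A/U), 17 (C/A), 18 (U/A), 23 (U/C), 24 (C/U), 30 (G/U), 38 (U/C), 39 (G/U).
27 of the 38 comparable sites match, so the percent identity is 27/38 × 100 = 71.1%.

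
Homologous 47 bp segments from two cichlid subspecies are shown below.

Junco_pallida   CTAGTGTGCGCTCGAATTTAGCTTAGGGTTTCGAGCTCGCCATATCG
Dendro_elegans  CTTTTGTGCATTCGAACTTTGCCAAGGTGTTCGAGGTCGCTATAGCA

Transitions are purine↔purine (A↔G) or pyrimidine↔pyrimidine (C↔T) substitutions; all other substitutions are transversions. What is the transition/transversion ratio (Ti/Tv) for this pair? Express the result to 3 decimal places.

Differing sites — 3:A/T (Tv); 4:G/T (Tv); 10:G/A (Ti); 11:C/T (Ti); 17:T/C (Ti); 20:A/T (Tv); 23:T/C (Ti); 24:T/A (Tv); 28:G/T (Tv); 29:T/G (Tv); 36:C/G (Tv); 41:C/T (Ti); 45:T/G (Tv); 47:G/A (Ti).
Of the 14 differences, 6 transitions and 8 transversions, so Ti/Tv = 6/8 = 0.750.

0.750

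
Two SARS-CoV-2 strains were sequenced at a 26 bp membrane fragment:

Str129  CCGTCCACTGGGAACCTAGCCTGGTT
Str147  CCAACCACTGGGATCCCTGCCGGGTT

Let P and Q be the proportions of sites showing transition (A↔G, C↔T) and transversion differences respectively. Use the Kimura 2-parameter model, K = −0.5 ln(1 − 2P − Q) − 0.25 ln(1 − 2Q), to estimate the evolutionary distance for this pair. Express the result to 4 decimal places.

Differing sites — 3:G/A (Ti); 4:T/A (Tv); 14:A/T (Tv); 17:T/C (Ti); 18:A/T (Tv); 22:T/G (Tv).
Of the 6 differences, 2 transitions and 4 transversions over 26 sites: P = 2/26 = 0.076923, Q = 4/26 = 0.153846.
d = −0.5·ln(0.692308) − 0.25·ln(0.692308) = −0.5·(-0.367724) − 0.25·(-0.367724) = 0.2758.

0.2758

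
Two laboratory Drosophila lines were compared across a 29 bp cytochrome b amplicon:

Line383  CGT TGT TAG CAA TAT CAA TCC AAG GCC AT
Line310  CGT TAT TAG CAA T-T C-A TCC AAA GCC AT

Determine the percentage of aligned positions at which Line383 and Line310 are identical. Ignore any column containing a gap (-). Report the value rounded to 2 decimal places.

Excluding the 2 gap columns leaves 27 comparable sites.
Differing sites — 5:G/A; 24:G/A.
25 of the 27 comparable sites match, so the percent identity is 25/27 × 100 = 92.59%.

92.59%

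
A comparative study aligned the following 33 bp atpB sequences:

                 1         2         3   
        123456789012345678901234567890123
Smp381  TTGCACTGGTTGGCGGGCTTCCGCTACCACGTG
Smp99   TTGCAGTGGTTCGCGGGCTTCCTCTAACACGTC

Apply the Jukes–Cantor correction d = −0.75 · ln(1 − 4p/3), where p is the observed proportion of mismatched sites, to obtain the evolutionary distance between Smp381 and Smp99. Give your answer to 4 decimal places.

Differing sites — 6:C/G; 12:G/C; 23:G/T; 27:C/A; 33:G/C.
p = 5/33 = 0.151515.
d = −0.75 · ln(1 − (4/3)·0.151515) = −0.75 · ln(0.797980) = −0.75 · (-0.225672) = 0.1693.

0.1693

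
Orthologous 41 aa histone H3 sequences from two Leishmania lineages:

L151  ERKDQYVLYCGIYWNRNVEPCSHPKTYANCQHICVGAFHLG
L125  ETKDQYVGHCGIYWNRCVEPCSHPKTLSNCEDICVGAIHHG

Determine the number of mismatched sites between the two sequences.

Differing sites — 2:R/T; 8:L/G; 9:Y/H; 17:N/C; 27:Y/L; 28:A/S; 31:Q/E; 32:H/D; 38:F/I; 40:L/H.
That gives 10 mismatches out of 41 aligned sites, so the Hamming distance is 10.

10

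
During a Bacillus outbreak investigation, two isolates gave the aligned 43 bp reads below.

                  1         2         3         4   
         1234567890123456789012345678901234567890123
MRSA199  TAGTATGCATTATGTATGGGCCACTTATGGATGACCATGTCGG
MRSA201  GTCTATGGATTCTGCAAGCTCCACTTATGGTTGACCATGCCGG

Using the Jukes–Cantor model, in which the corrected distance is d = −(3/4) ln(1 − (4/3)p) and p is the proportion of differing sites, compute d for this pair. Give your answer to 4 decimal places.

0.3129

The sequences differ at positions 1 (T/G), 2 (A/T), 3 (G/C), 8 (C/G), 12 (A/C), 15 (T/C), 17 (T/A), 19 (G/C), 20 (G/T), 31 (A/T), 40 (T/C).
p = 11/43 = 0.255814.
d = −0.75 · ln(1 − (4/3)·0.255814) = −0.75 · ln(0.658915) = −0.75 · (-0.417161) = 0.3129.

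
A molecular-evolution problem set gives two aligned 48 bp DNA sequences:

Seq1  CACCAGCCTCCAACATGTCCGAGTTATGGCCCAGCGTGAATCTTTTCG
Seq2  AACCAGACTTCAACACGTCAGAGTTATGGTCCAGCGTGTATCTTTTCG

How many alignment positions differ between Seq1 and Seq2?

The sequences differ at positions 1 (C/A), 7 (C/A), 10 (C/T), 16 (T/C), 20 (C/A), 30 (C/T), 39 (A/T).
That gives 7 mismatches out of 48 aligned sites, so the Hamming distance is 7.

7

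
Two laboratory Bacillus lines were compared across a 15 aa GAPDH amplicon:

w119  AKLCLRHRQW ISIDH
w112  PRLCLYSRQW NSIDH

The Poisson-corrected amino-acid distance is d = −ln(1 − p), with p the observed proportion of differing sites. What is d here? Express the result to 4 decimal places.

0.4055

Differing sites — 1:A/P; 2:K/R; 6:R/Y; 7:H/S; 11:I/N.
p = 5/15 = 0.333333.
d = −ln(1 − 0.333333) = −ln(0.666667) = 0.4055.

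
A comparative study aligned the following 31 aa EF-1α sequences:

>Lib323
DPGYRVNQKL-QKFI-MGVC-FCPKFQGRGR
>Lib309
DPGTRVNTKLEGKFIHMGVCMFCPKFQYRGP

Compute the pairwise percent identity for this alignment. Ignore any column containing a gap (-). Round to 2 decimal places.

82.14%

Excluding the 3 gap columns leaves 28 comparable sites.
The sequences differ at positions 4 (Y/T), 8 (Q/T), 12 (Q/G), 28 (G/Y), 31 (R/P).
23 of the 28 comparable sites match, so the percent identity is 23/28 × 100 = 82.14%.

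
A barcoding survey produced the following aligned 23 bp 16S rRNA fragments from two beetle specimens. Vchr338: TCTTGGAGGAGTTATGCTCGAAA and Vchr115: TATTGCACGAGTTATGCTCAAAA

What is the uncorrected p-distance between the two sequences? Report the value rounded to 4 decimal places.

0.1739

Differing sites — 2:C/A; 6:G/C; 8:G/C; 20:G/A.
There are 4 differences over 23 sites, so p = 4/23 = 0.1739.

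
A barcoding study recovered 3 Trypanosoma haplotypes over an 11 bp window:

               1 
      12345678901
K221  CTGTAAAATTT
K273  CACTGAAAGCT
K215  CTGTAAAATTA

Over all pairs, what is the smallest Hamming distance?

Pairwise Hamming distances:
  K221 vs K273: 5
  K221 vs K215: 1
  K273 vs K215: 6
The smallest is 1, between K221 and K215.

1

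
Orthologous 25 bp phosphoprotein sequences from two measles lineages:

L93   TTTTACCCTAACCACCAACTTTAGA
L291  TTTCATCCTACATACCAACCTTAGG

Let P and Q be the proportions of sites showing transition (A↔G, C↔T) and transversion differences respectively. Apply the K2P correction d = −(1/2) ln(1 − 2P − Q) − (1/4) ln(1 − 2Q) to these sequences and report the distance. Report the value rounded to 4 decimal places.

Differing sites — 4:T/C (Ti); 6:C/T (Ti); 11:A/C (Tv); 12:C/A (Tv); 13:C/T (Ti); 20:T/C (Ti); 25:A/G (Ti).
Of the 7 differences, 5 transitions and 2 transversions over 25 sites: P = 5/25 = 0.200000, Q = 2/25 = 0.080000.
d = −0.5·ln(0.520000) − 0.25·ln(0.840000) = −0.5·(-0.653926) − 0.25·(-0.174353) = 0.3706.

0.3706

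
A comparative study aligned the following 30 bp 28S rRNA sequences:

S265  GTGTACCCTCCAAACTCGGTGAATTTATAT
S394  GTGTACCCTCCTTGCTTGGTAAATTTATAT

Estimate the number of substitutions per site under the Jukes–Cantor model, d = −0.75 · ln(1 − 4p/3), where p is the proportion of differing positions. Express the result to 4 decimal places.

0.1885

The sequences differ at positions 12 (A/T), 13 (A/T), 14 (A/G), 17 (C/T), 21 (G/A).
p = 5/30 = 0.166667.
d = −0.75 · ln(1 − (4/3)·0.166667) = −0.75 · ln(0.777777) = −0.75 · (-0.251315) = 0.1885.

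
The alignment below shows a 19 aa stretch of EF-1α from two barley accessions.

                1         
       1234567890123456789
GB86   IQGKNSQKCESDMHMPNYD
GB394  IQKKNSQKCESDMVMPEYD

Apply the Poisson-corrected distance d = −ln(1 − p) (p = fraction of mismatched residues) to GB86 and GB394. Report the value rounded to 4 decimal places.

The sequences differ at positions 3 (G/K), 14 (H/V), 17 (N/E).
p = 3/19 = 0.157895.
d = −ln(1 − 0.157895) = −ln(0.842105) = 0.1719.

0.1719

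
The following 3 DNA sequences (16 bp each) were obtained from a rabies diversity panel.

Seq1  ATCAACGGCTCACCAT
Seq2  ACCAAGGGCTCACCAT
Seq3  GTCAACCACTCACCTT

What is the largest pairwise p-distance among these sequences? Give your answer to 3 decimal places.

0.375

Pairwise Hamming distances:
  Seq1 vs Seq2: 2
  Seq1 vs Seq3: 4
  Seq2 vs Seq3: 6
The largest is 6 mismatches, between Seq2 and Seq3; p = 6/16 = 0.375.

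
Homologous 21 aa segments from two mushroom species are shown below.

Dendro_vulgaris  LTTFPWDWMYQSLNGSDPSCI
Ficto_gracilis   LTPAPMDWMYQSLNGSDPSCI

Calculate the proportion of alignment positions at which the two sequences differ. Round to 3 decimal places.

Differing sites — 3:T/P; 4:F/A; 6:W/M.
There are 3 differences over 21 sites, so p = 3/21 = 0.143.

0.143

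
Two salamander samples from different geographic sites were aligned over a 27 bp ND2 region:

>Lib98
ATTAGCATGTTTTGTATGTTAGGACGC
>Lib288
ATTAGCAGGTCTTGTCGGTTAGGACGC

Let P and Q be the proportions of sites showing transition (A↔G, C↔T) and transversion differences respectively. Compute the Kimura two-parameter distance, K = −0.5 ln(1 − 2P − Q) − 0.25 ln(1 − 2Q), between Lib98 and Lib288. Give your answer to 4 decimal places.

0.1652

Mismatches occur at site 8 (T/G, transversion), site 11 (T/C, transition), site 16 (A/C, transversion), site 17 (T/G, transversion).
Of the 4 differences, 1 transition and 3 transversions over 27 sites: P = 1/27 = 0.037037, Q = 3/27 = 0.111111.
d = −0.5·ln(0.814815) − 0.25·ln(0.777778) = −0.5·(-0.204794) − 0.25·(-0.251314) = 0.1652.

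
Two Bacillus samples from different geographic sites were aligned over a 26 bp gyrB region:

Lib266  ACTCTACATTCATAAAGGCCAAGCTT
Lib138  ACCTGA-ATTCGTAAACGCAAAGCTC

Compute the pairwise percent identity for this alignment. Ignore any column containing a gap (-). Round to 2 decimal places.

72.00%

Excluding the 1 gap column leaves 25 comparable sites.
The sequences differ at positions 3 (T/C), 4 (C/T), 5 (T/G), 12 (A/G), 17 (G/C), 20 (C/A), 26 (T/C).
18 of the 25 comparable sites match, so the percent identity is 18/25 × 100 = 72.00%.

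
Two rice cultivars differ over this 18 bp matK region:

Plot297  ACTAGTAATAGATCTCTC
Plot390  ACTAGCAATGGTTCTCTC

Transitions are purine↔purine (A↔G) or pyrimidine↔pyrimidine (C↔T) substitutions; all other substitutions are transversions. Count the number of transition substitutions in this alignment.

Differing sites — 6:T/C (Ti); 10:A/G (Ti); 12:A/T (Tv).
Of the 3 differences, 2 transitions and 1 transversion, so the answer is 2.

2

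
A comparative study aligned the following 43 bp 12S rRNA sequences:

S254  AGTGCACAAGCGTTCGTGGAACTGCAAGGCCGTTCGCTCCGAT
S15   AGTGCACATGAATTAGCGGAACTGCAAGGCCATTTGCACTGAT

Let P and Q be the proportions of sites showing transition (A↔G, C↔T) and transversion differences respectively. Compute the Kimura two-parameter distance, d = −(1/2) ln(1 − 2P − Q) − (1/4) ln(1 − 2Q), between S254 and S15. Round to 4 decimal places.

0.2484

The sequences differ at positions 9 (A/T, transversion), 11 (C/A, transversion), 12 (G/A, transition), 15 (C/A, transversion), 17 (T/C, transition), 32 (G/A, transition), 35 (C/T, transition), 38 (T/A, transversion), 40 (C/T, transition).
Of the 9 differences, 5 transitions and 4 transversions over 43 sites: P = 5/43 = 0.116279, Q = 4/43 = 0.093023.
d = −0.5·ln(0.674419) − 0.25·ln(0.813954) = −0.5·(-0.393904) − 0.25·(-0.205851) = 0.2484.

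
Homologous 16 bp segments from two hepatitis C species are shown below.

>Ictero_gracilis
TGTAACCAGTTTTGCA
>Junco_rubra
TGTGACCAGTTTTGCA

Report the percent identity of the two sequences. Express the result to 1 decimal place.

A single mismatch occurs at site 4 (A→G).
15 of the 16 sites match, so the percent identity is 15/16 × 100 = 93.8%.

93.8%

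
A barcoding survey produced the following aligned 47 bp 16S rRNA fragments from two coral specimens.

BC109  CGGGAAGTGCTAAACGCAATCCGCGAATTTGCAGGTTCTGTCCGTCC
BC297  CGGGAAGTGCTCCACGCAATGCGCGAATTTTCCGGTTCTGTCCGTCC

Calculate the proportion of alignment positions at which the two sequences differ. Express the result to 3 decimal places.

Differing sites — 12:A/C; 13:A/C; 21:C/G; 31:G/T; 33:A/C.
There are 5 differences over 47 sites, so p = 5/47 = 0.106.

0.106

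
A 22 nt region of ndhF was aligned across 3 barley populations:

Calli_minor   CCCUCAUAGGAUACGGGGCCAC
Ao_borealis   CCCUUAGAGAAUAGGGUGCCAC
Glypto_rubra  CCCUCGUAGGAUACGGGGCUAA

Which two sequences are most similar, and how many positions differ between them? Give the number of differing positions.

3

Pairwise Hamming distances:
  Calli_minor vs Ao_borealis: 5
  Calli_minor vs Glypto_rubra: 3
  Ao_borealis vs Glypto_rubra: 8
The smallest is 3, between Calli_minor and Glypto_rubra.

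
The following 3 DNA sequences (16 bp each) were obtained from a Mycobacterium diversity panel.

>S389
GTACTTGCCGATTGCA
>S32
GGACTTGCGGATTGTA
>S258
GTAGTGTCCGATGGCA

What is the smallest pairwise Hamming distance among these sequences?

3

Pairwise Hamming distances:
  S389 vs S32: 3
  S389 vs S258: 4
  S32 vs S258: 7
The smallest is 3, between S389 and S32.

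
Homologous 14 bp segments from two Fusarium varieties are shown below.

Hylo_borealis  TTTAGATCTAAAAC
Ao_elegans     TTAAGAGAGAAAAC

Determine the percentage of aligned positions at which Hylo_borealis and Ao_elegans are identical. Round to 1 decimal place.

71.4%

Mismatches occur at site 3 (T/A), site 7 (T/G), site 8 (C/A), site 9 (T/G).
10 of the 14 sites match, so the percent identity is 10/14 × 100 = 71.4%.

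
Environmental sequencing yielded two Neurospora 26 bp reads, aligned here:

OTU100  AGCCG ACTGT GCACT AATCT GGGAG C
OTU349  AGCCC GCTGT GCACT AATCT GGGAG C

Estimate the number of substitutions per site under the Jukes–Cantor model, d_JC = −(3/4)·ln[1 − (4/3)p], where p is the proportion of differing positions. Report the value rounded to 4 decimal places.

Differing sites — 5:G/C; 6:A/G.
p = 2/26 = 0.076923.
d = −0.75 · ln(1 − (4/3)·0.076923) = −0.75 · ln(0.897436) = −0.75 · (-0.108213) = 0.0812.

0.0812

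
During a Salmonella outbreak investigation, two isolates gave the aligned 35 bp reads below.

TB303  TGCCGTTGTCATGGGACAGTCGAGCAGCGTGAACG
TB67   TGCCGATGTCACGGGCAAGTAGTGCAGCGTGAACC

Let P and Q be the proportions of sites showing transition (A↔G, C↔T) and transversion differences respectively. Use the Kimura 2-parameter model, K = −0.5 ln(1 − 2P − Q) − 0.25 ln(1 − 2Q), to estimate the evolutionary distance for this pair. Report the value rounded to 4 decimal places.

0.2347

Mismatches occur at site 6 (T→A, transversion), site 12 (T→C, transition), site 16 (A→C, transversion), site 17 (C→A, transversion), site 21 (C→A, transversion), site 23 (A→T, transversion), site 35 (G→C, transversion).
Of the 7 differences, 1 transition and 6 transversions over 35 sites: P = 1/35 = 0.028571, Q = 6/35 = 0.171429.
d = −0.5·ln(0.771429) − 0.25·ln(0.657142) = −0.5·(-0.259511) − 0.25·(-0.419855) = 0.2347.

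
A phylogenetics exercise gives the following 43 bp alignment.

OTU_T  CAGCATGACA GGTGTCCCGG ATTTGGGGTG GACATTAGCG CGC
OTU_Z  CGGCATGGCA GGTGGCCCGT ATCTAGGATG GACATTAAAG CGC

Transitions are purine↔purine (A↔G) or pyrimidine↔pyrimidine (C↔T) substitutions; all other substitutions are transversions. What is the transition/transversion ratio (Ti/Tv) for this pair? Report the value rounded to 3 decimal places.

Differing sites — 2:A/G (Ti); 8:A/G (Ti); 15:T/G (Tv); 20:G/T (Tv); 23:T/C (Ti); 25:G/A (Ti); 28:G/A (Ti); 38:G/A (Ti); 39:C/A (Tv).
Of the 9 differences, 6 transitions and 3 transversions, so Ti/Tv = 6/3 = 2.000.

2.000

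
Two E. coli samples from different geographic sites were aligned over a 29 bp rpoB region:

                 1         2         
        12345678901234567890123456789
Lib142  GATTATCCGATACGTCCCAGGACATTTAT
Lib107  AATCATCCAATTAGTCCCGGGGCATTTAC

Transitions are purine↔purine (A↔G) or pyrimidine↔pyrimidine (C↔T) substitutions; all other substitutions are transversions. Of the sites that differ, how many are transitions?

The sequences differ at positions 1 (G/A, transition), 4 (T/C, transition), 9 (G/A, transition), 12 (A/T, transversion), 13 (C/A, transversion), 19 (A/G, transition), 22 (A/G, transition), 29 (T/C, transition).
Of the 8 differences, 6 transitions and 2 transversions, so the answer is 6.

6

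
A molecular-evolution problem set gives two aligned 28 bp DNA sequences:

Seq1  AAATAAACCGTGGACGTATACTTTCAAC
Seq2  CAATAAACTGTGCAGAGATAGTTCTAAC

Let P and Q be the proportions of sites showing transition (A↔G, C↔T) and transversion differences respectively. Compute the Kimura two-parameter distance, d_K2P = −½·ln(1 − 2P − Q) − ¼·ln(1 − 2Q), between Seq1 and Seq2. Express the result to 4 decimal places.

0.4225

The sequences differ at positions 1 (A/C, transversion), 9 (C/T, transition), 13 (G/C, transversion), 15 (C/G, transversion), 16 (G/A, transition), 17 (T/G, transversion), 21 (C/G, transversion), 24 (T/C, transition), 25 (C/T, transition).
Of the 9 differences, 4 transitions and 5 transversions over 28 sites: P = 4/28 = 0.142857, Q = 5/28 = 0.178571.
d = −0.5·ln(0.535715) − 0.25·ln(0.642858) = −0.5·(-0.624153) − 0.25·(-0.441831) = 0.4225.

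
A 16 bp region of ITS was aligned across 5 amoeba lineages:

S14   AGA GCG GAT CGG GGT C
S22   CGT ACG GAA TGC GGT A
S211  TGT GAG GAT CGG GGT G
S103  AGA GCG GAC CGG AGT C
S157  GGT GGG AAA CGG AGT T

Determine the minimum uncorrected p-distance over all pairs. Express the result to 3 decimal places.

0.125

Pairwise Hamming distances:
  S14 vs S22: 7
  S14 vs S211: 4
  S14 vs S103: 2
  S14 vs S157: 7
  S22 vs S211: 7
  S22 vs S103: 8
  S22 vs S157: 8
  S211 vs S103: 6
  S211 vs S157: 6
  S103 vs S157: 6
The smallest is 2 mismatches, between S14 and S103; p = 2/16 = 0.125.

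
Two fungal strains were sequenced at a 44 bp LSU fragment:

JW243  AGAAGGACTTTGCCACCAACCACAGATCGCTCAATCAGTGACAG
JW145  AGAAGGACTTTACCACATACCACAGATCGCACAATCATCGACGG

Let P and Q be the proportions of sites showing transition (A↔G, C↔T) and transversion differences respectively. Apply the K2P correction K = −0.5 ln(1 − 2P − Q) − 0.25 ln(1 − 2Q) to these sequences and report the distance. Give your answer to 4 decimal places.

The sequences differ at positions 12 (G/A, transition), 17 (C/A, transversion), 18 (A/T, transversion), 31 (T/A, transversion), 38 (G/T, transversion), 39 (T/C, transition), 43 (A/G, transition).
Of the 7 differences, 3 transitions and 4 transversions over 44 sites: P = 3/44 = 0.068182, Q = 4/44 = 0.090909.
d = −0.5·ln(0.772727) − 0.25·ln(0.818182) = −0.5·(-0.257829) − 0.25·(-0.200670) = 0.1791.

0.1791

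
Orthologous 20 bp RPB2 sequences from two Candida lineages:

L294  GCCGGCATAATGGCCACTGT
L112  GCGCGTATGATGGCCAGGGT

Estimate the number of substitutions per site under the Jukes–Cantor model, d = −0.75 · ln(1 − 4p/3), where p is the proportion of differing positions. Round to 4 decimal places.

0.3831

The sequences differ at positions 3 (C/G), 4 (G/C), 6 (C/T), 9 (A/G), 17 (C/G), 18 (T/G).
p = 6/20 = 0.300000.
d = −0.75 · ln(1 − (4/3)·0.300000) = −0.75 · ln(0.600000) = −0.75 · (-0.510826) = 0.3831.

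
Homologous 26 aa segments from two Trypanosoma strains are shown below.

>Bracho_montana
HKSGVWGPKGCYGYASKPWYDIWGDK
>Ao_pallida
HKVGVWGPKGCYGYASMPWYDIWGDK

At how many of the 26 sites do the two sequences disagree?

2

Mismatches occur at site 3 (S↔V), site 17 (K↔M).
That gives 2 mismatches out of 26 aligned sites, so the Hamming distance is 2.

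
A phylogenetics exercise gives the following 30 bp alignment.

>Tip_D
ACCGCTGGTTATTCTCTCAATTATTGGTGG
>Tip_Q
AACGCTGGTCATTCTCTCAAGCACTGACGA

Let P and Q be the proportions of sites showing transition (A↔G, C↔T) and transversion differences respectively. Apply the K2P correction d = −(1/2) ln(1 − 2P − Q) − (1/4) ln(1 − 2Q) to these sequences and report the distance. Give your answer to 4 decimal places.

Differing sites — 2:C/A (Tv); 10:T/C (Ti); 21:T/G (Tv); 22:T/C (Ti); 24:T/C (Ti); 27:G/A (Ti); 28:T/C (Ti); 30:G/A (Ti).
Of the 8 differences, 6 transitions and 2 transversions over 30 sites: P = 6/30 = 0.200000, Q = 2/30 = 0.066667.
d = −0.5·ln(0.533333) − 0.25·ln(0.866666) = −0.5·(-0.628609) − 0.25·(-0.143102) = 0.3501.

0.3501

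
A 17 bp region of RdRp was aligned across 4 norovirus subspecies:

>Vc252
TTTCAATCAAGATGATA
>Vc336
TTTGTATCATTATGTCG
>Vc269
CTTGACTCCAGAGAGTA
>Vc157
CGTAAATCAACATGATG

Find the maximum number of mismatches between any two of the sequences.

Pairwise Hamming distances:
  Vc252 vs Vc336: 7
  Vc252 vs Vc269: 7
  Vc252 vs Vc157: 5
  Vc336 vs Vc269: 11
  Vc336 vs Vc157: 8
  Vc269 vs Vc157: 9
The largest is 11, between Vc336 and Vc269.

11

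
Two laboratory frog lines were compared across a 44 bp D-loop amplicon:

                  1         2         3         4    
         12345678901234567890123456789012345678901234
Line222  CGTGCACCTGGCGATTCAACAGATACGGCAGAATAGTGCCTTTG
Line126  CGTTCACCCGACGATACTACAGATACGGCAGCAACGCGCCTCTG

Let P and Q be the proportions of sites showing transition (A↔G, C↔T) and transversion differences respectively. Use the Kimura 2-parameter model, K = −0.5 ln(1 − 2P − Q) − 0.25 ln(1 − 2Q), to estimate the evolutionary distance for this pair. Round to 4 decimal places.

Mismatches occur at site 4 (G/T, transversion), site 9 (T/C, transition), site 11 (G/A, transition), site 16 (T/A, transversion), site 18 (A/T, transversion), site 32 (A/C, transversion), site 34 (T/A, transversion), site 35 (A/C, transversion), site 37 (T/C, transition), site 42 (T/C, transition).
Of the 10 differences, 4 transitions and 6 transversions over 44 sites: P = 4/44 = 0.090909, Q = 6/44 = 0.136364.
d = −0.5·ln(0.681818) − 0.25·ln(0.727272) = −0.5·(-0.382993) − 0.25·(-0.318455) = 0.2711.

0.2711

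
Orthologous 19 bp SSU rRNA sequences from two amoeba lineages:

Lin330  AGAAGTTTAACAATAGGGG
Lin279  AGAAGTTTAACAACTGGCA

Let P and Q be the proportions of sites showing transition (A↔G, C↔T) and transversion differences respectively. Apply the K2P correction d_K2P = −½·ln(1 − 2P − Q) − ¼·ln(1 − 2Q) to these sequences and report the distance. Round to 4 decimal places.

0.2488

Mismatches occur at site 14 (T↔C, transition), site 15 (A↔T, transversion), site 18 (G↔C, transversion), site 19 (G↔A, transition).
Of the 4 differences, 2 transitions and 2 transversions over 19 sites: P = 2/19 = 0.105263, Q = 2/19 = 0.105263.
d = −0.5·ln(0.684211) − 0.25·ln(0.789474) = −0.5·(-0.379489) − 0.25·(-0.236388) = 0.2488.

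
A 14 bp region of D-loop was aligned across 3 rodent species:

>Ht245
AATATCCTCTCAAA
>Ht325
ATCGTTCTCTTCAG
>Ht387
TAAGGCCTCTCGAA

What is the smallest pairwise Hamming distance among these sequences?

Pairwise Hamming distances:
  Ht245 vs Ht325: 7
  Ht245 vs Ht387: 5
  Ht325 vs Ht387: 8
The smallest is 5, between Ht245 and Ht387.

5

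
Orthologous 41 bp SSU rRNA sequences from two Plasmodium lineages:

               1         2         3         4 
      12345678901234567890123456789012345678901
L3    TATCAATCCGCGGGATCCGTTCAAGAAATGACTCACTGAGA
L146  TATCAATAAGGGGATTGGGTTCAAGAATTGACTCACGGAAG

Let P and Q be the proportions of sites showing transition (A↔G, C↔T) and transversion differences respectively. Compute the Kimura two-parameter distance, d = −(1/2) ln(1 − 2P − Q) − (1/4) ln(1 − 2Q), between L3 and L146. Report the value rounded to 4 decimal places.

The sequences differ at positions 8 (C/A, transversion), 9 (C/A, transversion), 11 (C/G, transversion), 14 (G/A, transition), 15 (A/T, transversion), 17 (C/G, transversion), 18 (C/G, transversion), 28 (A/T, transversion), 37 (T/G, transversion), 40 (G/A, transition), 41 (A/G, transition).
Of the 11 differences, 3 transitions and 8 transversions over 41 sites: P = 3/41 = 0.073171, Q = 8/41 = 0.195122.
d = −0.5·ln(0.658536) − 0.25·ln(0.609756) = −0.5·(-0.417736) − 0.25·(-0.494696) = 0.3325.

0.3325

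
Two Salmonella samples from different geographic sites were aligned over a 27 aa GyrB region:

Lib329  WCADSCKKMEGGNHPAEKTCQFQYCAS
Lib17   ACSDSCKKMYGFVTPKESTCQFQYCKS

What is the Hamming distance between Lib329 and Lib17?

The sequences differ at positions 1 (W/A), 3 (A/S), 10 (E/Y), 12 (G/F), 13 (N/V), 14 (H/T), 16 (A/K), 18 (K/S), 26 (A/K).
That gives 9 mismatches out of 27 aligned sites, so the Hamming distance is 9.

9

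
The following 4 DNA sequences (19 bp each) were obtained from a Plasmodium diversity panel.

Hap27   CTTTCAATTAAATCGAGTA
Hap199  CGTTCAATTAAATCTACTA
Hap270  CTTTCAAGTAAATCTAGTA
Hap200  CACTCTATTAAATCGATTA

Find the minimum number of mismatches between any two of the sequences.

Pairwise Hamming distances:
  Hap27 vs Hap199: 3
  Hap27 vs Hap270: 2
  Hap27 vs Hap200: 4
  Hap199 vs Hap270: 3
  Hap199 vs Hap200: 5
  Hap270 vs Hap200: 6
The smallest is 2, between Hap27 and Hap270.

2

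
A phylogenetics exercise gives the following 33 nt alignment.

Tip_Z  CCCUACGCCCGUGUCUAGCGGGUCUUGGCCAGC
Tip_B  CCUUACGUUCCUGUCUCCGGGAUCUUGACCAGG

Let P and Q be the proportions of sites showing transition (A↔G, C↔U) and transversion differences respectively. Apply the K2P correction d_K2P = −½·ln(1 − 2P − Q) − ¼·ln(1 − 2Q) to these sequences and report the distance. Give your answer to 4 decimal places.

Differing sites — 3:C/U (Ti); 8:C/U (Ti); 9:C/U (Ti); 11:G/C (Tv); 17:A/C (Tv); 18:G/C (Tv); 19:C/G (Tv); 22:G/A (Ti); 28:G/A (Ti); 33:C/G (Tv).
Of the 10 differences, 5 transitions and 5 transversions over 33 sites: P = 5/33 = 0.151515, Q = 5/33 = 0.151515.
d = −0.5·ln(0.545455) − 0.25·ln(0.696970) = −0.5·(-0.606135) − 0.25·(-0.361013) = 0.3933.

0.3933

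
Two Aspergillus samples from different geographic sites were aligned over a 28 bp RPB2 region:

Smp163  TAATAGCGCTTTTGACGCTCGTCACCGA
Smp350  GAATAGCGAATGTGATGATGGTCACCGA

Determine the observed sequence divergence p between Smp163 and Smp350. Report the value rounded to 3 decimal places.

0.250

The sequences differ at positions 1 (T/G), 9 (C/A), 10 (T/A), 12 (T/G), 16 (C/T), 18 (C/A), 20 (C/G).
There are 7 differences over 28 sites, so p = 7/28 = 0.250.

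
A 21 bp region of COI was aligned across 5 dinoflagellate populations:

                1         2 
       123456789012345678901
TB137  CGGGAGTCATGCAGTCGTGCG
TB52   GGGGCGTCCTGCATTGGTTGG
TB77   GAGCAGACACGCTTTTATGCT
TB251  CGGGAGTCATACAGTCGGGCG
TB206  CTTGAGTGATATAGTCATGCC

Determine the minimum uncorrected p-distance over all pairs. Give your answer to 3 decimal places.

Pairwise Hamming distances:
  TB137 vs TB52: 7
  TB137 vs TB77: 10
  TB137 vs TB251: 2
  TB137 vs TB206: 7
  TB52 vs TB77: 12
  TB52 vs TB251: 9
  TB52 vs TB206: 14
  TB77 vs TB251: 12
  TB77 vs TB206: 13
  TB251 vs TB206: 7
The smallest is 2 mismatches, between TB137 and TB251; p = 2/21 = 0.095.

0.095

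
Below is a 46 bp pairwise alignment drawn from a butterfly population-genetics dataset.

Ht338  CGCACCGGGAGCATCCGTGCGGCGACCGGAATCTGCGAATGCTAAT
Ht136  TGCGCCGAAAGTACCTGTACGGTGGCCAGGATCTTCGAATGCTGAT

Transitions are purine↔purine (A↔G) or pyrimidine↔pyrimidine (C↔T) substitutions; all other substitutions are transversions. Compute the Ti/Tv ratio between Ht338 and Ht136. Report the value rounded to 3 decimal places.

13.000

The sequences differ at positions 1 (C/T, transition), 4 (A/G, transition), 8 (G/A, transition), 9 (G/A, transition), 12 (C/T, transition), 14 (T/C, transition), 16 (C/T, transition), 19 (G/A, transition), 23 (C/T, transition), 25 (A/G, transition), 28 (G/A, transition), 30 (A/G, transition), 35 (G/T, transversion), 44 (A/G, transition).
Of the 14 differences, 13 transitions and 1 transversion, so Ti/Tv = 13/1 = 13.000.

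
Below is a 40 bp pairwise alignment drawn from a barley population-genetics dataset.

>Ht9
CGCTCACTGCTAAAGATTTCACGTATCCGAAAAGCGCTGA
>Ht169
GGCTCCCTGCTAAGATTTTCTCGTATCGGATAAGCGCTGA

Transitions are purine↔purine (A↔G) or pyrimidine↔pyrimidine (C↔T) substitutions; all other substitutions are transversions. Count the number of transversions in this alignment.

6

Mismatches occur at site 1 (C↔G, transversion), site 6 (A↔C, transversion), site 14 (A↔G, transition), site 15 (G↔A, transition), site 16 (A↔T, transversion), site 21 (A↔T, transversion), site 28 (C↔G, transversion), site 31 (A↔T, transversion).
Of the 8 differences, 2 transitions and 6 transversions, so the answer is 6.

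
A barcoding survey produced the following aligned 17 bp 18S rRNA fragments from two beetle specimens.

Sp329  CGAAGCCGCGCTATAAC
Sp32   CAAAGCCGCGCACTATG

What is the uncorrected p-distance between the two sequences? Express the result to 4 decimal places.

Differing sites — 2:G/A; 12:T/A; 13:A/C; 16:A/T; 17:C/G.
There are 5 differences over 17 sites, so p = 5/17 = 0.2941.

0.2941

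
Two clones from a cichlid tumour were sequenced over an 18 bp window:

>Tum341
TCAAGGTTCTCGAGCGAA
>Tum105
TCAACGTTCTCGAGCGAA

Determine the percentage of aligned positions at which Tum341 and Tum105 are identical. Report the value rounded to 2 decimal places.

94.44%

Differing sites — 5:G/C.
17 of the 18 sites match, so the percent identity is 17/18 × 100 = 94.44%.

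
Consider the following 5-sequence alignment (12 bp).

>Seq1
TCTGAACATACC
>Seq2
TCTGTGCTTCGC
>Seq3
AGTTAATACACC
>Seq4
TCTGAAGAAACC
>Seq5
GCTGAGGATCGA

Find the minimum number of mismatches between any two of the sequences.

2

Pairwise Hamming distances:
  Seq1 vs Seq2: 5
  Seq1 vs Seq3: 5
  Seq1 vs Seq4: 2
  Seq1 vs Seq5: 6
  Seq2 vs Seq3: 10
  Seq2 vs Seq4: 7
  Seq2 vs Seq5: 5
  Seq3 vs Seq4: 5
  Seq3 vs Seq5: 9
  Seq4 vs Seq5: 6
The smallest is 2, between Seq1 and Seq4.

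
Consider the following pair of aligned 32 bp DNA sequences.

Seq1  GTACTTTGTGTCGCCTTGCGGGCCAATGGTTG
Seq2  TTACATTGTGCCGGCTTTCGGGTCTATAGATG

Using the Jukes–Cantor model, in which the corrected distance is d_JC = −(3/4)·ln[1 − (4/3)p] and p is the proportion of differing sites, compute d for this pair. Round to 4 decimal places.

The sequences differ at positions 1 (G/T), 5 (T/A), 11 (T/C), 14 (C/G), 18 (G/T), 23 (C/T), 25 (A/T), 28 (G/A), 30 (T/A).
p = 9/32 = 0.281250.
d = −0.75 · ln(1 − (4/3)·0.281250) = −0.75 · ln(0.625000) = −0.75 · (-0.470004) = 0.3525.

0.3525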